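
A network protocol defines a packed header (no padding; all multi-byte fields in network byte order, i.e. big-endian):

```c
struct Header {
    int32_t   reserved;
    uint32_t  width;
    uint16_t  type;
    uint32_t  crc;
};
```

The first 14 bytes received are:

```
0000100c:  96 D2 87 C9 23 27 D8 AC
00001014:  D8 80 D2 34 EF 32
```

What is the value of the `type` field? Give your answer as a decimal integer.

`type` follows `reserved` (4 B), `width` (4 B), so it starts at offset 4 + 4 = 8 and occupies 2 bytes.
Bytes at offsets 8..9: D8 80.
Big-endian: lowest address holds the most-significant byte.
The bytes are already most-significant first: 0xD880.
0xD880 = 55424.

55424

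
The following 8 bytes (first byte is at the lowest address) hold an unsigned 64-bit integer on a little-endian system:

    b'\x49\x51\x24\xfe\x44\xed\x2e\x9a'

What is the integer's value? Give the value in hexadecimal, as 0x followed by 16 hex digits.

0x9A2EED44FE245149

Little-endian: lowest address holds the least-significant byte.
Reassemble most-significant byte first: 9A 2E ED 44 FE 24 51 49 → 0x9A2EED44FE245149.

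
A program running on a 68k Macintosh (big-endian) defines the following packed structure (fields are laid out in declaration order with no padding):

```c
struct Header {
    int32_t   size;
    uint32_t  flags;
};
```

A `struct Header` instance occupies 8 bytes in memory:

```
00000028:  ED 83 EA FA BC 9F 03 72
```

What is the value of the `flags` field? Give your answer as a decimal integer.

3164537714

`flags` follows `size` (4 bytes), so it starts at byte offset 4 and occupies 4 bytes.
Bytes at offsets 4..7: BC 9F 03 72.
In big-endian order the high byte comes first in memory.
The bytes are already most-significant first: 0xBC9F0372.
0xBC9F0372 = 3164537714.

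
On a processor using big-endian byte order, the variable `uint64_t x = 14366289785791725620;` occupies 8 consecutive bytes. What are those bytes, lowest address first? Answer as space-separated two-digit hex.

C7 5F 50 71 BE 70 40 34

14366289785791725620 in hexadecimal, padded to 64 bits, is 0xC75F5071BE704034.
Split into bytes (most-significant first): C7 5F 50 71 BE 70 40 34.
Big-endian stores the most-significant byte at the lowest address.
So the memory order matches the most-significant-first order: C7 5F 50 71 BE 70 40 34.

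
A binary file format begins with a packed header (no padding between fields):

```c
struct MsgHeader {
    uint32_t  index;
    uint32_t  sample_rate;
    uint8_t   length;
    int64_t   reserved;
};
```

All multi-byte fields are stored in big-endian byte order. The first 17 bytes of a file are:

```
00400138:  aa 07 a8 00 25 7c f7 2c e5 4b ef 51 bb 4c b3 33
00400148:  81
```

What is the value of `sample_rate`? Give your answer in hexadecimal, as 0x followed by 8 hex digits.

`sample_rate` follows `index` (4 bytes), so it starts at byte offset 4 and occupies 4 bytes.
Bytes at offsets 4..7: 25 7C F7 2C.
In big-endian order the high byte comes first in memory.
The bytes are already most-significant first: 0x257CF72C.

0x257CF72C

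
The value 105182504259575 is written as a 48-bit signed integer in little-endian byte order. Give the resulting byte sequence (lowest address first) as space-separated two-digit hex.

F7 8F CD B5 A9 5F

105182504259575 in hexadecimal, padded to 48 bits, is 0x5FA9B5CD8FF7.
Split into bytes (most-significant first): 5F A9 B5 CD 8F F7.
In little-endian order the low byte comes first in memory.
So at ascending addresses the bytes are F7 8F CD B5 A9 5F.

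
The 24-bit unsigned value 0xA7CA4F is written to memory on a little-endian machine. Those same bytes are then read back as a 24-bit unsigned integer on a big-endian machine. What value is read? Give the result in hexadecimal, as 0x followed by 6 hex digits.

0x4FCAA7

Stored little-endian, the bytes at ascending addresses are 4F CA A7.
Read back as big-endian, the last byte is least significant, giving 0x4FCAA7.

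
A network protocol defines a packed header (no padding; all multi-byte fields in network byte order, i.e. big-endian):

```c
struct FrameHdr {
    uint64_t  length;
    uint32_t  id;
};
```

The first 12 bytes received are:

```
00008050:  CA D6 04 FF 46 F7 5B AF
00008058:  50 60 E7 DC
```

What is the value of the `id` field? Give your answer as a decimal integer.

`id` follows `length` (8 bytes), so it starts at byte offset 8 and occupies 4 bytes.
Bytes at offsets 8..11: 50 60 E7 DC.
Big-endian: lowest address holds the most-significant byte.
The bytes are already most-significant first: 0x5060E7DC.
0x5060E7DC = 1348528092.

1348528092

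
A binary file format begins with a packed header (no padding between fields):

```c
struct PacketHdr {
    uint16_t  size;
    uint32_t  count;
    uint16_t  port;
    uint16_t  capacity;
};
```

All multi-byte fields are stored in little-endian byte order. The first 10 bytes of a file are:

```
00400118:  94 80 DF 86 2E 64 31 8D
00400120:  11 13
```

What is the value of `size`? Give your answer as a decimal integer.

`size` is the first field, at byte offset 0, occupying 2 bytes.
Bytes at offsets 0..1: 94 80.
Little-endian: lowest address holds the least-significant byte.
Reassemble most-significant byte first: 80 94 → 0x8094.
0x8094 = 32916.

32916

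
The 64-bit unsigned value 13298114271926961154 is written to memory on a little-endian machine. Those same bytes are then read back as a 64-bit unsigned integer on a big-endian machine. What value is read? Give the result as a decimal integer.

13298114271926961154 in 64-bit hexadecimal is 0xB88C647950C24402.
Stored little-endian, the bytes at ascending addresses are 02 44 C2 50 79 64 8C B8.
Read back as big-endian, the last byte is least significant, giving 0x0244C25079648CB8.
0x0244C25079648CB8 = 163469137381985464.

163469137381985464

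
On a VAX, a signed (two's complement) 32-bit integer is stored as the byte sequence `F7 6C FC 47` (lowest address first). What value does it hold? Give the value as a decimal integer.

Little-endian stores the least-significant byte at the lowest address.
Reassemble most-significant byte first: 47 FC 6C F7 → 0x47FC6CF7.
0x47FC6CF7 = 1207725303.

1207725303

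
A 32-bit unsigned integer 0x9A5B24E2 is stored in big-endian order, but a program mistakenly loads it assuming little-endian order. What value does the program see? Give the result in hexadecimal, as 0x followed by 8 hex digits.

0xE2245B9A

Stored big-endian, the bytes at ascending addresses are 9A 5B 24 E2.
Read back as little-endian, the first byte is least significant, giving 0xE2245B9A.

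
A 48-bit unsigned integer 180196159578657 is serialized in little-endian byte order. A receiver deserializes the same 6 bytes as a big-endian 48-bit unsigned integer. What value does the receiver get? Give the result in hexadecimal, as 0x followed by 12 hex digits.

180196159578657 in 48-bit hexadecimal is 0xA3E33014E221.
Stored little-endian, the bytes at ascending addresses are 21 E2 14 30 E3 A3.
Read back as big-endian, the last byte is least significant, giving 0x21E21430E3A3.

0x21E21430E3A3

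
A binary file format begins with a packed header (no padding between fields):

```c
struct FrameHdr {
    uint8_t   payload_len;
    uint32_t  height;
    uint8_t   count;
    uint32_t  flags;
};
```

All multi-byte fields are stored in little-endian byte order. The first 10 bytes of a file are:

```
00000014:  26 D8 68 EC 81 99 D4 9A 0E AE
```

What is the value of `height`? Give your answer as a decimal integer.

2179754200

`height` follows `payload_len` (1 byte), so it starts at byte offset 1 and occupies 4 bytes.
Bytes at offsets 1..4: D8 68 EC 81.
Little-endian: lowest address holds the least-significant byte.
Reassemble most-significant byte first: 81 EC 68 D8 → 0x81EC68D8.
0x81EC68D8 = 2179754200.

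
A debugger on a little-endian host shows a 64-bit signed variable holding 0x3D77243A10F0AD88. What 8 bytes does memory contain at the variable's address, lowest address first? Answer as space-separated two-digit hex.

Split into bytes (most-significant first): 3D 77 24 3A 10 F0 AD 88.
Little-endian: lowest address holds the least-significant byte.
So at ascending addresses the bytes are 88 AD F0 10 3A 24 77 3D.

88 AD F0 10 3A 24 77 3D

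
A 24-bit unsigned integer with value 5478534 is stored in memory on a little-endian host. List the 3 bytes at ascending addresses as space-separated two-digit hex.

86 98 53

5478534 in hexadecimal, padded to 24 bits, is 0x539886.
Split into bytes (most-significant first): 53 98 86.
Little-endian: lowest address holds the least-significant byte.
So at ascending addresses the bytes are 86 98 53.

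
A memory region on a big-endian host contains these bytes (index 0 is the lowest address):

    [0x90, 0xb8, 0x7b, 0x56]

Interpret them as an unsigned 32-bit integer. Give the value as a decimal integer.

In big-endian order the high byte comes first in memory.
The bytes are already most-significant first: 0x90B87B56.
0x90B87B56 = 2428009302.

2428009302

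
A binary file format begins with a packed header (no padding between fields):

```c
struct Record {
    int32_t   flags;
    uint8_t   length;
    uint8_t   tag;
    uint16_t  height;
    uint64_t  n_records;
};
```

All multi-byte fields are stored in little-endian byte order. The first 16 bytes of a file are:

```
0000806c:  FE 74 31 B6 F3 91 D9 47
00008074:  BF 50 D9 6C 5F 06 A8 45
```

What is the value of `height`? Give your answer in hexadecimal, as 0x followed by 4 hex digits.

`height` follows `flags` (4 B), `length` (1 B), `tag` (1 B), so it starts at offset 4 + 1 + 1 = 6 and occupies 2 bytes.
Bytes at offsets 6..7: D9 47.
Little-endian stores the least-significant byte at the lowest address.
Reassemble most-significant byte first: 47 D9 → 0x47D9.

0x47D9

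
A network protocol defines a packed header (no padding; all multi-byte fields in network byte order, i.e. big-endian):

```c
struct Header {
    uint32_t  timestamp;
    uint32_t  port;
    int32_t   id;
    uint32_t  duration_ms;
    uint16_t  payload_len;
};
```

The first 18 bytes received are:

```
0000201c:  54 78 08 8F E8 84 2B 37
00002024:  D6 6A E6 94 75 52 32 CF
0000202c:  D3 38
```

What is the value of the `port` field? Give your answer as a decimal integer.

`port` follows `timestamp` (4 bytes), so it starts at byte offset 4 and occupies 4 bytes.
Bytes at offsets 4..7: E8 84 2B 37.
Big-endian stores the most-significant byte at the lowest address.
The bytes are already most-significant first: 0xE8842B37.
0xE8842B37 = 3900975927.

3900975927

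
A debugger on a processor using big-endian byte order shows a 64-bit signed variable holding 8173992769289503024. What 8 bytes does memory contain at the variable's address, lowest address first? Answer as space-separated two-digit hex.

71 6F DB 1D B2 1C C1 30

8173992769289503024 in hexadecimal, padded to 64 bits, is 0x716FDB1DB21CC130.
Split into bytes (most-significant first): 71 6F DB 1D B2 1C C1 30.
Big-endian: lowest address holds the most-significant byte.
So the memory order matches the most-significant-first order: 71 6F DB 1D B2 1C C1 30.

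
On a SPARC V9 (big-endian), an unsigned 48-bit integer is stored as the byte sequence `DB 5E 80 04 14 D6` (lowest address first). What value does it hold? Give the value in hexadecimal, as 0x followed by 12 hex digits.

Big-endian: lowest address holds the most-significant byte.
The bytes are already most-significant first: 0xDB5E800414D6.

0xDB5E800414D6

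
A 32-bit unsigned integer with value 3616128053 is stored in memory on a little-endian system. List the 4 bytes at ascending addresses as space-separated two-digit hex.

35 BC 89 D7

3616128053 in hexadecimal, padded to 32 bits, is 0xD789BC35.
Split into bytes (most-significant first): D7 89 BC 35.
In little-endian order the low byte comes first in memory.
So at ascending addresses the bytes are 35 BC 89 D7.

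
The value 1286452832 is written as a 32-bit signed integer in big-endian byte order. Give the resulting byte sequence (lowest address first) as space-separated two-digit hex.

1286452832 in hexadecimal, padded to 32 bits, is 0x4CADB660.
Split into bytes (most-significant first): 4C AD B6 60.
In big-endian order the high byte comes first in memory.
So the memory order matches the most-significant-first order: 4C AD B6 60.

4C AD B6 60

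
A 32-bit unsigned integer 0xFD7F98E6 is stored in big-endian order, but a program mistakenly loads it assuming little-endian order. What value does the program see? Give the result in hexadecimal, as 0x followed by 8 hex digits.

0xE6987FFD

Stored big-endian, the bytes at ascending addresses are FD 7F 98 E6.
Read back as little-endian, the first byte is least significant, giving 0xE6987FFD.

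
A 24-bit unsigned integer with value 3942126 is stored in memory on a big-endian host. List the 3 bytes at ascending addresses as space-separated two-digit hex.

3C 26 EE

3942126 in hexadecimal, padded to 24 bits, is 0x3C26EE.
Split into bytes (most-significant first): 3C 26 EE.
In big-endian order the high byte comes first in memory.
So the memory order matches the most-significant-first order: 3C 26 EE.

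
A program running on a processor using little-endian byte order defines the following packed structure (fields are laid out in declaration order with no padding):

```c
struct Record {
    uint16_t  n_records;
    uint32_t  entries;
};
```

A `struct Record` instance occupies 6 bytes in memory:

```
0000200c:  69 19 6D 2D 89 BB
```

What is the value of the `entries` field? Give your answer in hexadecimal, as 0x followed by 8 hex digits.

`entries` follows `n_records` (2 bytes), so it starts at byte offset 2 and occupies 4 bytes.
Bytes at offsets 2..5: 6D 2D 89 BB.
Little-endian: lowest address holds the least-significant byte.
Reassemble most-significant byte first: BB 89 2D 6D → 0xBB892D6D.

0xBB892D6D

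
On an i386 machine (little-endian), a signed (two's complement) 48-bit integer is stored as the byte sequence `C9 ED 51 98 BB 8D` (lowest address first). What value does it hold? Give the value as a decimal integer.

-125638122803767

Little-endian: lowest address holds the least-significant byte.
Reassemble most-significant byte first: 8D BB 98 51 ED C9 → 0x8DBB9851EDC9.
Top bit is set, so as a signed 48-bit value this is 0x8DBB9851EDC9 − 2^48 = -125638122803767.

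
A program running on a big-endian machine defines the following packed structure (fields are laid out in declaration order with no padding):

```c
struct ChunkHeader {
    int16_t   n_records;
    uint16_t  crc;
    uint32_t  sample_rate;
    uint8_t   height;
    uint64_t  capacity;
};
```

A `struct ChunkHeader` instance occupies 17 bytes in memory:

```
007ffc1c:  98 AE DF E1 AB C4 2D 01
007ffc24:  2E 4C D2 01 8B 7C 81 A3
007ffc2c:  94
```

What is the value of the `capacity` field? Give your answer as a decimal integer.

5535488590592713620

`capacity` follows `n_records` (2 B), `crc` (2 B), `sample_rate` (4 B), `height` (1 B), so it starts at offset 2 + 2 + 4 + 1 = 9 and occupies 8 bytes.
Bytes at offsets 9..16: 4C D2 01 8B 7C 81 A3 94.
Big-endian stores the most-significant byte at the lowest address.
The bytes are already most-significant first: 0x4CD2018B7C81A394.
0x4CD2018B7C81A394 = 5535488590592713620.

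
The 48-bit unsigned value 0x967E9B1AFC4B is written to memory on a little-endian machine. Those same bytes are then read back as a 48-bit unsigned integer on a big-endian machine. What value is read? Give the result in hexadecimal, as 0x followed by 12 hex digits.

Stored little-endian, the bytes at ascending addresses are 4B FC 1A 9B 7E 96.
Read back as big-endian, the last byte is least significant, giving 0x4BFC1A9B7E96.

0x4BFC1A9B7E96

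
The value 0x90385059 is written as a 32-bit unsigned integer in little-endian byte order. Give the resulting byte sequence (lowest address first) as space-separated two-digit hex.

Split into bytes (most-significant first): 90 38 50 59.
In little-endian order the low byte comes first in memory.
So at ascending addresses the bytes are 59 50 38 90.

59 50 38 90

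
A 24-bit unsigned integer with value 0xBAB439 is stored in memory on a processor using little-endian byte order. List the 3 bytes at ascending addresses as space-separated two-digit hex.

Split into bytes (most-significant first): BA B4 39.
In little-endian order the low byte comes first in memory.
So at ascending addresses the bytes are 39 B4 BA.

39 B4 BA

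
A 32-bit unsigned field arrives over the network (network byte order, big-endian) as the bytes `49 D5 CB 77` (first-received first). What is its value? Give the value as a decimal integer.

In big-endian order the high byte comes first in memory.
The bytes are already most-significant first: 0x49D5CB77.
0x49D5CB77 = 1238748023.

1238748023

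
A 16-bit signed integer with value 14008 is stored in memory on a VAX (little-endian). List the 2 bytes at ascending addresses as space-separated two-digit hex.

14008 in hexadecimal, padded to 16 bits, is 0x36B8.
Split into bytes (most-significant first): 36 B8.
In little-endian order the low byte comes first in memory.
So at ascending addresses the bytes are B8 36.

B8 36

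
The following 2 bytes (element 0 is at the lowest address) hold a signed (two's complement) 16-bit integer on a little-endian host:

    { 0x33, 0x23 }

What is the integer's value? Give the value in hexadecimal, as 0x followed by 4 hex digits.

In little-endian order the low byte comes first in memory.
Reassemble most-significant byte first: 23 33 → 0x2333.

0x2333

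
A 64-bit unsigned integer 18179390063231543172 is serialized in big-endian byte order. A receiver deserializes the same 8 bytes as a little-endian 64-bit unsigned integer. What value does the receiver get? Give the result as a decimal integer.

18179390063231543172 in 64-bit hexadecimal is 0xFC4A2AF1A82EA784.
Stored big-endian, the bytes at ascending addresses are FC 4A 2A F1 A8 2E A7 84.
Read back as little-endian, the first byte is least significant, giving 0x84A72EA8F12A4AFC.
0x84A72EA8F12A4AFC = 9558660037252631292.

9558660037252631292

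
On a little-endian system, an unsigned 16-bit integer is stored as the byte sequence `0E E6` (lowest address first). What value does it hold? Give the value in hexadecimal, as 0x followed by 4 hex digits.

Little-endian stores the least-significant byte at the lowest address.
Reassemble most-significant byte first: E6 0E → 0xE60E.

0xE60E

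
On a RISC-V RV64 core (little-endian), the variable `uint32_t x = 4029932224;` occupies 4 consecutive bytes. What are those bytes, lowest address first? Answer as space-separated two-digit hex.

4029932224 in hexadecimal, padded to 32 bits, is 0xF033E2C0.
Split into bytes (most-significant first): F0 33 E2 C0.
Little-endian: lowest address holds the least-significant byte.
So at ascending addresses the bytes are C0 E2 33 F0.

C0 E2 33 F0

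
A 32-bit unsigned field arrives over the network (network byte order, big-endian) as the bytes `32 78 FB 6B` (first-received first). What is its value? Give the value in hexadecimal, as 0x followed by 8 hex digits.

Big-endian stores the most-significant byte at the lowest address.
The bytes are already most-significant first: 0x3278FB6B.

0x3278FB6B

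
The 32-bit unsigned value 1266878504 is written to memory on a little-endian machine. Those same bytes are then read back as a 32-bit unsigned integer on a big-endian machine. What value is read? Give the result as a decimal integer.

1266878504 in 32-bit hexadecimal is 0x4B830828.
Stored little-endian, the bytes at ascending addresses are 28 08 83 4B.
Read back as big-endian, the last byte is least significant, giving 0x2808834B.
0x2808834B = 671646539.

671646539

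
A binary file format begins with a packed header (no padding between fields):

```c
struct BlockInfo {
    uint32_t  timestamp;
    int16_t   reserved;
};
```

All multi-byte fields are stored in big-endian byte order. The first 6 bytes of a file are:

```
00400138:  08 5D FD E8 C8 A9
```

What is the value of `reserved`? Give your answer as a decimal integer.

-14167

`reserved` follows `timestamp` (4 bytes), so it starts at byte offset 4 and occupies 2 bytes.
Bytes at offsets 4..5: C8 A9.
Big-endian: lowest address holds the most-significant byte.
The bytes are already most-significant first: 0xC8A9.
Top bit is set, so as a signed 16-bit value this is 0xC8A9 − 2^16 = -14167.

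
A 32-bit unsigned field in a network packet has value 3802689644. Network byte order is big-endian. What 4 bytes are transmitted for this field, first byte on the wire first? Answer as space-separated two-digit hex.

E2 A8 70 6C

3802689644 in hexadecimal, padded to 32 bits, is 0xE2A8706C.
Split into bytes (most-significant first): E2 A8 70 6C.
Big-endian stores the most-significant byte at the lowest address.
So the memory order matches the most-significant-first order: E2 A8 70 6C.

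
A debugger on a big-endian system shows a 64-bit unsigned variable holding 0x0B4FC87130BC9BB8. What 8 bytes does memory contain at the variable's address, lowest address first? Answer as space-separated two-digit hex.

Split into bytes (most-significant first): 0B 4F C8 71 30 BC 9B B8.
Big-endian stores the most-significant byte at the lowest address.
So the memory order matches the most-significant-first order: 0B 4F C8 71 30 BC 9B B8.

0B 4F C8 71 30 BC 9B B8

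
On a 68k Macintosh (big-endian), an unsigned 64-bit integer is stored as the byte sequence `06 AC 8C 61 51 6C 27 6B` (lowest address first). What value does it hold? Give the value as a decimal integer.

Big-endian stores the most-significant byte at the lowest address.
The bytes are already most-significant first: 0x06AC8C61516C276B.
0x06AC8C61516C276B = 480913609827559275.

480913609827559275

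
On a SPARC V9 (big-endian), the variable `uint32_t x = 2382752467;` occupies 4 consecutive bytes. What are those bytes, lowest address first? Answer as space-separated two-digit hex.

8E 05 EA D3

2382752467 in hexadecimal, padded to 32 bits, is 0x8E05EAD3.
Split into bytes (most-significant first): 8E 05 EA D3.
Big-endian: lowest address holds the most-significant byte.
So the memory order matches the most-significant-first order: 8E 05 EA D3.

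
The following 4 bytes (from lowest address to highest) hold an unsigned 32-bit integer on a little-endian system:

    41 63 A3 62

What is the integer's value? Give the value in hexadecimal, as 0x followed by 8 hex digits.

Little-endian: lowest address holds the least-significant byte.
Reassemble most-significant byte first: 62 A3 63 41 → 0x62A36341.

0x62A36341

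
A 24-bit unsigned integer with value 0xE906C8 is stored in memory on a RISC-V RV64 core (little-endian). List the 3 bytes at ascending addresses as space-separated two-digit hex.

Split into bytes (most-significant first): E9 06 C8.
Little-endian: lowest address holds the least-significant byte.
So at ascending addresses the bytes are C8 06 E9.

C8 06 E9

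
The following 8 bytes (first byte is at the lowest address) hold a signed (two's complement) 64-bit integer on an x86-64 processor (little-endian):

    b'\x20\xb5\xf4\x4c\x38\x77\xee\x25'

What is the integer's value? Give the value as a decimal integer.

2733253107553449248

Little-endian stores the least-significant byte at the lowest address.
Reassemble most-significant byte first: 25 EE 77 38 4C F4 B5 20 → 0x25EE77384CF4B520.
0x25EE77384CF4B520 = 2733253107553449248.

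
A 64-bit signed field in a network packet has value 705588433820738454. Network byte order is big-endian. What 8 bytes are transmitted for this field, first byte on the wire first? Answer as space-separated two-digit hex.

09 CA C0 F1 33 82 63 96

705588433820738454 in hexadecimal, padded to 64 bits, is 0x09CAC0F133826396.
Split into bytes (most-significant first): 09 CA C0 F1 33 82 63 96.
In big-endian order the high byte comes first in memory.
So the memory order matches the most-significant-first order: 09 CA C0 F1 33 82 63 96.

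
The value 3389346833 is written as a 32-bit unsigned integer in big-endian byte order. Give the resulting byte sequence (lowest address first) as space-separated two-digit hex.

CA 05 54 11

3389346833 in hexadecimal, padded to 32 bits, is 0xCA055411.
Split into bytes (most-significant first): CA 05 54 11.
Big-endian stores the most-significant byte at the lowest address.
So the memory order matches the most-significant-first order: CA 05 54 11.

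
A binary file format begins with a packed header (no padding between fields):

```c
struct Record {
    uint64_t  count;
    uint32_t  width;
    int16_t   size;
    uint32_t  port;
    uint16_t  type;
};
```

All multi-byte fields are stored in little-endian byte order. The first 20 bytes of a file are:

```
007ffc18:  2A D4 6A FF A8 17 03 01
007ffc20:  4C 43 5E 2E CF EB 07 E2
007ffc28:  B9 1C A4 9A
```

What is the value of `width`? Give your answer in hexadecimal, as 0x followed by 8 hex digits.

`width` follows `count` (8 bytes), so it starts at byte offset 8 and occupies 4 bytes.
Bytes at offsets 8..11: 4C 43 5E 2E.
Little-endian: lowest address holds the least-significant byte.
Reassemble most-significant byte first: 2E 5E 43 4C → 0x2E5E434C.

0x2E5E434C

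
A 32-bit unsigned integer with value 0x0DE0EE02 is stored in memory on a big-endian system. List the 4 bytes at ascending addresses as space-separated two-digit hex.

Split into bytes (most-significant first): 0D E0 EE 02.
Big-endian: lowest address holds the most-significant byte.
So the memory order matches the most-significant-first order: 0D E0 EE 02.

0D E0 EE 02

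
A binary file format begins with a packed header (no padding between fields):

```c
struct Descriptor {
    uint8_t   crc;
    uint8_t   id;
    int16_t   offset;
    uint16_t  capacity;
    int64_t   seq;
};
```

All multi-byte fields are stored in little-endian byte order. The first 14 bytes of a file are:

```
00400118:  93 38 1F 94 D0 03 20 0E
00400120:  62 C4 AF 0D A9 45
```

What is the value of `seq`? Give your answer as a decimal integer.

`seq` follows `crc` (1 B), `id` (1 B), `offset` (2 B), `capacity` (2 B), so it starts at offset 1 + 1 + 2 + 2 = 6 and occupies 8 bytes.
Bytes at offsets 6..13: 20 0E 62 C4 AF 0D A9 45.
Little-endian stores the least-significant byte at the lowest address.
Reassemble most-significant byte first: 45 A9 0D AF C4 62 0E 20 → 0x45A90DAFC4620E20.
0x45A90DAFC4620E20 = 5019558308246326816.

5019558308246326816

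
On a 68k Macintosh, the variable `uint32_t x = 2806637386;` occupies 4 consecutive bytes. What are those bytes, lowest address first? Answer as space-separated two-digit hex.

A7 49 E3 4A

2806637386 in hexadecimal, padded to 32 bits, is 0xA749E34A.
Split into bytes (most-significant first): A7 49 E3 4A.
Big-endian: lowest address holds the most-significant byte.
So the memory order matches the most-significant-first order: A7 49 E3 4A.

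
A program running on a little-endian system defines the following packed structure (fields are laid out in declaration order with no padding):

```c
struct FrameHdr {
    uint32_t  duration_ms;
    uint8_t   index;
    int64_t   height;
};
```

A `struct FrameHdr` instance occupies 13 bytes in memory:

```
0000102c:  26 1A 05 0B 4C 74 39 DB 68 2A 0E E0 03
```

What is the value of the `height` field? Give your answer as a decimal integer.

`height` follows `duration_ms` (4 B), `index` (1 B), so it starts at offset 4 + 1 = 5 and occupies 8 bytes.
Bytes at offsets 5..12: 74 39 DB 68 2A 0E E0 03.
Little-endian: lowest address holds the least-significant byte.
Reassemble most-significant byte first: 03 E0 0E 2A 68 DB 39 74 → 0x03E00E2A68DB3974.
0x03E00E2A68DB3974 = 279238752207583604.

279238752207583604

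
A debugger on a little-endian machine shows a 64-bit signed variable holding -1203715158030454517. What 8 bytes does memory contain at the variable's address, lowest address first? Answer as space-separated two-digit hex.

0B 71 D7 FA 70 8B 4B EF

Two's complement of -1203715158030454517 in 64 bits: 1203715158030454517 = 0x10B4748F05288EF5; invert → 0xEF4B8B70FAD7710A; add 1 → 0xEF4B8B70FAD7710B.
Split into bytes (most-significant first): EF 4B 8B 70 FA D7 71 0B.
Little-endian: lowest address holds the least-significant byte.
So at ascending addresses the bytes are 0B 71 D7 FA 70 8B 4B EF.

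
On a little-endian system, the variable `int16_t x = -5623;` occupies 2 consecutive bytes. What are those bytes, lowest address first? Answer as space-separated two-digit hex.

09 EA

Two's complement of -5623 in 16 bits: 5623 = 0x15F7; invert → 0xEA08; add 1 → 0xEA09.
Split into bytes (most-significant first): EA 09.
Little-endian: lowest address holds the least-significant byte.
So at ascending addresses the bytes are 09 EA.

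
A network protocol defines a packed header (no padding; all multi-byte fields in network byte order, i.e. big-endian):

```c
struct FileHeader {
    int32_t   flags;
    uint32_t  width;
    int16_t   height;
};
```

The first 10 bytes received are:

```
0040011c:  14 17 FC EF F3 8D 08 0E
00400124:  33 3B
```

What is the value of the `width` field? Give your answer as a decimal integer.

4086106126

`width` follows `flags` (4 bytes), so it starts at byte offset 4 and occupies 4 bytes.
Bytes at offsets 4..7: F3 8D 08 0E.
Big-endian: lowest address holds the most-significant byte.
The bytes are already most-significant first: 0xF38D080E.
0xF38D080E = 4086106126.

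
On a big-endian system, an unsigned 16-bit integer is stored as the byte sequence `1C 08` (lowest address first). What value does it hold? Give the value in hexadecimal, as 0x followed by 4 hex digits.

0x1C08

Big-endian: lowest address holds the most-significant byte.
The bytes are already most-significant first: 0x1C08.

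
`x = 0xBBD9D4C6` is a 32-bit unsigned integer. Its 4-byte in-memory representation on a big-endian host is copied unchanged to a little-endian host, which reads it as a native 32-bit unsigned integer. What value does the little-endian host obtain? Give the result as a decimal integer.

3335838139

Stored big-endian, the bytes at ascending addresses are BB D9 D4 C6.
Read back as little-endian, the first byte is least significant, giving 0xC6D4D9BB.
0xC6D4D9BB = 3335838139.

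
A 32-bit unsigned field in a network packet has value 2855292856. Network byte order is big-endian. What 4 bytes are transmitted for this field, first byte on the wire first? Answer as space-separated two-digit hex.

AA 30 4F B8

2855292856 in hexadecimal, padded to 32 bits, is 0xAA304FB8.
Split into bytes (most-significant first): AA 30 4F B8.
Big-endian: lowest address holds the most-significant byte.
So the memory order matches the most-significant-first order: AA 30 4F B8.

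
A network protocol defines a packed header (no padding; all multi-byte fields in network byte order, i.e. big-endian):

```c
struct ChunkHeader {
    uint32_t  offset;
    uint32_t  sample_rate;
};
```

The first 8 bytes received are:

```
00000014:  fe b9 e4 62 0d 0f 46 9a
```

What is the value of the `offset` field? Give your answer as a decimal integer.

`offset` is the first field, at byte offset 0, occupying 4 bytes.
Bytes at offsets 0..3: FE B9 E4 62.
Big-endian stores the most-significant byte at the lowest address.
The bytes are already most-significant first: 0xFEB9E462.
0xFEB9E462 = 4273595490.

4273595490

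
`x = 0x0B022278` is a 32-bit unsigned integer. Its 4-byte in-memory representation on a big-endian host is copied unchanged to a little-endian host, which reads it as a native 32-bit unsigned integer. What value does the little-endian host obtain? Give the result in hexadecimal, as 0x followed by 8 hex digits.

0x7822020B

Stored big-endian, the bytes at ascending addresses are 0B 02 22 78.
Read back as little-endian, the first byte is least significant, giving 0x7822020B.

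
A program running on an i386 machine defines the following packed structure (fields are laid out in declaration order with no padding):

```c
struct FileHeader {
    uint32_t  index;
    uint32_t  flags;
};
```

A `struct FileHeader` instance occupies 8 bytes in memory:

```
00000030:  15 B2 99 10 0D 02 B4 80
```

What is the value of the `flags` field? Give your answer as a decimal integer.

2159280653

`flags` follows `index` (4 bytes), so it starts at byte offset 4 and occupies 4 bytes.
Bytes at offsets 4..7: 0D 02 B4 80.
Little-endian stores the least-significant byte at the lowest address.
Reassemble most-significant byte first: 80 B4 02 0D → 0x80B4020D.
0x80B4020D = 2159280653.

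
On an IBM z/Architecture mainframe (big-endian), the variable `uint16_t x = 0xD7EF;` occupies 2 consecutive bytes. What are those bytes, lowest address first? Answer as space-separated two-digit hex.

Split into bytes (most-significant first): D7 EF.
Big-endian: lowest address holds the most-significant byte.
So the memory order matches the most-significant-first order: D7 EF.

D7 EF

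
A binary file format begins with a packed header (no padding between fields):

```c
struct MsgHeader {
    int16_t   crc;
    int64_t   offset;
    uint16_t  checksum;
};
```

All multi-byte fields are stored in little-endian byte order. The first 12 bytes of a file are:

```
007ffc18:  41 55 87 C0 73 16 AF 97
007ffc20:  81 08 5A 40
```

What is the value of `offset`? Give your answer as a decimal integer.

612937802550853767

`offset` follows `crc` (2 bytes), so it starts at byte offset 2 and occupies 8 bytes.
Bytes at offsets 2..9: 87 C0 73 16 AF 97 81 08.
Little-endian: lowest address holds the least-significant byte.
Reassemble most-significant byte first: 08 81 97 AF 16 73 C0 87 → 0x088197AF1673C087.
0x088197AF1673C087 = 612937802550853767.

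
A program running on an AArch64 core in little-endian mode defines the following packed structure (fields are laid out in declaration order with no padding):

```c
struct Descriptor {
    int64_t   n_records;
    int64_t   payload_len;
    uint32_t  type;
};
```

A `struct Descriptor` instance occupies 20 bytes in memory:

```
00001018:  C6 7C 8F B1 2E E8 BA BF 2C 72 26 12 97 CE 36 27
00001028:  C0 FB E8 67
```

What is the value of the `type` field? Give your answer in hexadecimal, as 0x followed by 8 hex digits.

0x67E8FBC0

`type` follows `n_records` (8 B), `payload_len` (8 B), so it starts at offset 8 + 8 = 16 and occupies 4 bytes.
Bytes at offsets 16..19: C0 FB E8 67.
Little-endian: lowest address holds the least-significant byte.
Reassemble most-significant byte first: 67 E8 FB C0 → 0x67E8FBC0.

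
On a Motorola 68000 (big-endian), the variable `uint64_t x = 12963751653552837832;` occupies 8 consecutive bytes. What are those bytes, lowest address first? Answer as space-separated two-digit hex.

12963751653552837832 in hexadecimal, padded to 64 bits, is 0xB3E87F71AA6654C8.
Split into bytes (most-significant first): B3 E8 7F 71 AA 66 54 C8.
Big-endian: lowest address holds the most-significant byte.
So the memory order matches the most-significant-first order: B3 E8 7F 71 AA 66 54 C8.

B3 E8 7F 71 AA 66 54 C8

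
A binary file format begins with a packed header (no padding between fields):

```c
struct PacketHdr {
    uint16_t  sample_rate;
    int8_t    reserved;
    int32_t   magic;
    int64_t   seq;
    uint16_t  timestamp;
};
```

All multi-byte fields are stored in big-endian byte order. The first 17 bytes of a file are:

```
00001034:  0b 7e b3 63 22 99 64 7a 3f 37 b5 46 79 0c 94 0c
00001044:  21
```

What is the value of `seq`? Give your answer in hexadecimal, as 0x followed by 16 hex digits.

0x7A3F37B546790C94

`seq` follows `sample_rate` (2 B), `reserved` (1 B), `magic` (4 B), so it starts at offset 2 + 1 + 4 = 7 and occupies 8 bytes.
Bytes at offsets 7..14: 7A 3F 37 B5 46 79 0C 94.
Big-endian: lowest address holds the most-significant byte.
The bytes are already most-significant first: 0x7A3F37B546790C94.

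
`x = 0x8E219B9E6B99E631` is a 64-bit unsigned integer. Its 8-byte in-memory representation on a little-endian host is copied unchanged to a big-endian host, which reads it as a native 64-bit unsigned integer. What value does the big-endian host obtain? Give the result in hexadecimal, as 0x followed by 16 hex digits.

0x31E6996B9E9B218E

Stored little-endian, the bytes at ascending addresses are 31 E6 99 6B 9E 9B 21 8E.
Read back as big-endian, the last byte is least significant, giving 0x31E6996B9E9B218E.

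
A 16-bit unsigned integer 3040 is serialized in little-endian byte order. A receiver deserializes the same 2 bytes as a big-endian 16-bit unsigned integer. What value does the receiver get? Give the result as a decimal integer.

57355

3040 in 16-bit hexadecimal is 0x0BE0.
Stored little-endian, the bytes at ascending addresses are E0 0B.
Read back as big-endian, the last byte is least significant, giving 0xE00B.
0xE00B = 57355.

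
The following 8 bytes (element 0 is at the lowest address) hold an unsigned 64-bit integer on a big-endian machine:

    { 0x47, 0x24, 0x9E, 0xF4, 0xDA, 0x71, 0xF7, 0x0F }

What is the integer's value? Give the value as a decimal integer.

Big-endian stores the most-significant byte at the lowest address.
The bytes are already most-significant first: 0x47249EF4DA71F70F.
0x47249EF4DA71F70F = 5126397050328577807.

5126397050328577807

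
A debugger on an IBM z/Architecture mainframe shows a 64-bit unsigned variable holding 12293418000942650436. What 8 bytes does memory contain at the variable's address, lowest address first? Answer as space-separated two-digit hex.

AA 9A FE 89 DD 94 54 44

12293418000942650436 in hexadecimal, padded to 64 bits, is 0xAA9AFE89DD945444.
Split into bytes (most-significant first): AA 9A FE 89 DD 94 54 44.
In big-endian order the high byte comes first in memory.
So the memory order matches the most-significant-first order: AA 9A FE 89 DD 94 54 44.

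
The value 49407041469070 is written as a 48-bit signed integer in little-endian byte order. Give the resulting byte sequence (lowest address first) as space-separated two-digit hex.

49407041469070 in hexadecimal, padded to 48 bits, is 0x2CEF7927FA8E.
Split into bytes (most-significant first): 2C EF 79 27 FA 8E.
In little-endian order the low byte comes first in memory.
So at ascending addresses the bytes are 8E FA 27 79 EF 2C.

8E FA 27 79 EF 2C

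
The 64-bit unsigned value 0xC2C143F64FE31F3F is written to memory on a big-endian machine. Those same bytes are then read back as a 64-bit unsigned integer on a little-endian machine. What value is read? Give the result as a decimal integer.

Stored big-endian, the bytes at ascending addresses are C2 C1 43 F6 4F E3 1F 3F.
Read back as little-endian, the first byte is least significant, giving 0x3F1FE34FF643C1C2.
0x3F1FE34FF643C1C2 = 4548604081241047490.

4548604081241047490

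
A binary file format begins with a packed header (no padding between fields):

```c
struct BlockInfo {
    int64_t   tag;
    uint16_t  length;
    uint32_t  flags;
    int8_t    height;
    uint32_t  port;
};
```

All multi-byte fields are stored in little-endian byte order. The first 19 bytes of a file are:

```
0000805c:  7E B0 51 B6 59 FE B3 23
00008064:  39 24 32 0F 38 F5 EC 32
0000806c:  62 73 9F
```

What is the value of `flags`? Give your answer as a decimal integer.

4114091826

`flags` follows `tag` (8 B), `length` (2 B), so it starts at offset 8 + 2 = 10 and occupies 4 bytes.
Bytes at offsets 10..13: 32 0F 38 F5.
Little-endian stores the least-significant byte at the lowest address.
Reassemble most-significant byte first: F5 38 0F 32 → 0xF5380F32.
0xF5380F32 = 4114091826.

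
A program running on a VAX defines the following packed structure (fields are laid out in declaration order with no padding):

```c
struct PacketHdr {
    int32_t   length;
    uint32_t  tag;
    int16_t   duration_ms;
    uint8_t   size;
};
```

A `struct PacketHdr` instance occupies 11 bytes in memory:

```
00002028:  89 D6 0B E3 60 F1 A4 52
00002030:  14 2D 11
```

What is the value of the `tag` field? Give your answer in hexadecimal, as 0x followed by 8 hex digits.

`tag` follows `length` (4 bytes), so it starts at byte offset 4 and occupies 4 bytes.
Bytes at offsets 4..7: 60 F1 A4 52.
Little-endian: lowest address holds the least-significant byte.
Reassemble most-significant byte first: 52 A4 F1 60 → 0x52A4F160.

0x52A4F160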